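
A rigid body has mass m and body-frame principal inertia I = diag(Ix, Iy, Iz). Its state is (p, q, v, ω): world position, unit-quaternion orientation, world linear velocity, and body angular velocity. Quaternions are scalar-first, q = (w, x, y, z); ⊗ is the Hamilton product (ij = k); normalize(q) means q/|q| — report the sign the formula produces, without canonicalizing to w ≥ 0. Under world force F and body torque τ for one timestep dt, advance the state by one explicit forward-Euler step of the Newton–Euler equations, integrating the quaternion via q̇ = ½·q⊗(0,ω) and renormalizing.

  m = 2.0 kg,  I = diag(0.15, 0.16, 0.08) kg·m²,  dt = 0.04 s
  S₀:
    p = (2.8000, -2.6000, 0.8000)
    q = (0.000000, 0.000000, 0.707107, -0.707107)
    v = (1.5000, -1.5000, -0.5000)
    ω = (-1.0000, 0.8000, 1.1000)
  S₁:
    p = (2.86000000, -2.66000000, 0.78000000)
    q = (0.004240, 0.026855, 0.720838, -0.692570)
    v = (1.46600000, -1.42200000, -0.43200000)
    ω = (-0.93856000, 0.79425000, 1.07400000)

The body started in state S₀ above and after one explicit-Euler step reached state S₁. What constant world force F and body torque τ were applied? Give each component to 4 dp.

F = (-1.7000, 3.9000, 3.4000)
τ = (0.1600, -0.1000, -0.0600)

Δω = ω₁−ω₀ = (0.06144000, -0.00575000, -0.02600000)
applied torque τ = (0.1600, -0.1000, -0.0600)
Δv = v₁−v₀ = (-0.03400000, 0.07800000, 0.06800000)
m·(v₁−v₀)/dt = (-1.7000, 3.9000, 3.4000)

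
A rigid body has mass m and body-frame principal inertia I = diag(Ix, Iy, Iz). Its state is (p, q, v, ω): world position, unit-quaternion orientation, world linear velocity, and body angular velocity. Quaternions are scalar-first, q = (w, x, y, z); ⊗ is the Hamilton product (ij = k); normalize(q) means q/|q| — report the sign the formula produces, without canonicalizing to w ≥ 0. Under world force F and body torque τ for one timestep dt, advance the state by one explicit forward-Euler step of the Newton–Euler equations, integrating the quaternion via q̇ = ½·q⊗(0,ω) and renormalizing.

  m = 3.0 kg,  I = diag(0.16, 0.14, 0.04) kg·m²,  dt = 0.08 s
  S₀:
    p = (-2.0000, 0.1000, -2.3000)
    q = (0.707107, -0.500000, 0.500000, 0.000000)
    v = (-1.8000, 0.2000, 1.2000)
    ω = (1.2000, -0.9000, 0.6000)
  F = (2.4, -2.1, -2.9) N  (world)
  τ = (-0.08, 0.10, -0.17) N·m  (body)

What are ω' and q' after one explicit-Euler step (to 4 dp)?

ω×(Iω) gyroscopic = (0.0540, 0.0864, 0.0216)
angular accel α = (-0.8375, 0.0971, -4.7900)
ω + α·dt = (1.1330, -0.8922, 0.2168)
q⊗(0,ω) = (1.0500000, 1.1485284, -0.3363963, 0.2742642)
q' = normalize(q + ½dt·q⊗(0,ω)) = (0.7475, -0.4531, 0.4855, 0.0109)

ω' = (1.1330, -0.8922, 0.2168)
q' = (0.7475, -0.4531, 0.4855, 0.0109)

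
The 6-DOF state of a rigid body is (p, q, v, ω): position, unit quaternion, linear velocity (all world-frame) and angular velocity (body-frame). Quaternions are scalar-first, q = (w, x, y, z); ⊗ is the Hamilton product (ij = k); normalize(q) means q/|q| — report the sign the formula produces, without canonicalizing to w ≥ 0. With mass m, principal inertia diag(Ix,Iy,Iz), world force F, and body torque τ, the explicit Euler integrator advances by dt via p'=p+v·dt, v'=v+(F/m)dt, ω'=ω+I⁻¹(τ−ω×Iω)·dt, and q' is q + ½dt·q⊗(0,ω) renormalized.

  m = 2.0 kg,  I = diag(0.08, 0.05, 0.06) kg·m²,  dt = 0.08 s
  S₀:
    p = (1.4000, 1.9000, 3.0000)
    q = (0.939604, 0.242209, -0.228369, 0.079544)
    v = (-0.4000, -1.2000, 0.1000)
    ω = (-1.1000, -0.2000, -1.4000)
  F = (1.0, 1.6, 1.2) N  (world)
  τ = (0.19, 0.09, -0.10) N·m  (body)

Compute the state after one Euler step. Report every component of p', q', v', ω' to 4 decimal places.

p' = (1.3680, 1.8040, 3.0080)
q' = (0.9505, 0.2137, -0.2252, 0.0149)
v' = (-0.3600, -1.1360, 0.1480)
ω' = (-0.9128, -0.1053, -1.5245)

linear accel F/m = (0.5000, 0.8000, 0.6000)
new position p' = (1.3680, 1.8040, 3.0080)
new velocity v' = (-0.3600, -1.1360, 0.1480)
ω×(Iω) gyroscopic = (0.0028, 0.0308, -0.0066)
(τ − ω×Iω)/I = (2.3400, 1.1840, -1.5567)
new body rate ω' = (-0.9128, -0.1053, -1.5245)
Hamilton product q⊗(0,ω) = (0.3321177, -0.6979390, 0.0636734, -1.6150933)
q + ½dt·q⊗(0,ω), renormalized = (0.9505, 0.2137, -0.2252, 0.0149)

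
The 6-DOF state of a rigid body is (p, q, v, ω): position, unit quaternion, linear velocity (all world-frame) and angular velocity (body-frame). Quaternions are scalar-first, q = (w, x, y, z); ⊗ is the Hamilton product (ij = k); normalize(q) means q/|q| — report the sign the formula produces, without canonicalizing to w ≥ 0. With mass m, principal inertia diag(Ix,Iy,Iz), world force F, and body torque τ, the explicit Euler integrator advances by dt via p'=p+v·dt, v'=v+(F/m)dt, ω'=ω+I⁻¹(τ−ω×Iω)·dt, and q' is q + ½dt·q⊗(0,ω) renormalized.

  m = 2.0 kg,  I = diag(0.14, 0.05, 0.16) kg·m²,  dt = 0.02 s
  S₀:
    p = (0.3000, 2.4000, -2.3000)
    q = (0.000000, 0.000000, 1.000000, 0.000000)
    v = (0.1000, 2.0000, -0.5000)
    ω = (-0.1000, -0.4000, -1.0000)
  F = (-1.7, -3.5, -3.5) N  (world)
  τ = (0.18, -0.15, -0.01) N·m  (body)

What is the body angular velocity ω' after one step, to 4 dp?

ω' = (-0.0806, -0.4592, -1.0008)

gyro term ω×Iω = (0.0440, -0.0020, -0.0036)
angular accel α = (0.9714, -2.9600, -0.0400)
ω + α·dt = (-0.0806, -0.4592, -1.0008)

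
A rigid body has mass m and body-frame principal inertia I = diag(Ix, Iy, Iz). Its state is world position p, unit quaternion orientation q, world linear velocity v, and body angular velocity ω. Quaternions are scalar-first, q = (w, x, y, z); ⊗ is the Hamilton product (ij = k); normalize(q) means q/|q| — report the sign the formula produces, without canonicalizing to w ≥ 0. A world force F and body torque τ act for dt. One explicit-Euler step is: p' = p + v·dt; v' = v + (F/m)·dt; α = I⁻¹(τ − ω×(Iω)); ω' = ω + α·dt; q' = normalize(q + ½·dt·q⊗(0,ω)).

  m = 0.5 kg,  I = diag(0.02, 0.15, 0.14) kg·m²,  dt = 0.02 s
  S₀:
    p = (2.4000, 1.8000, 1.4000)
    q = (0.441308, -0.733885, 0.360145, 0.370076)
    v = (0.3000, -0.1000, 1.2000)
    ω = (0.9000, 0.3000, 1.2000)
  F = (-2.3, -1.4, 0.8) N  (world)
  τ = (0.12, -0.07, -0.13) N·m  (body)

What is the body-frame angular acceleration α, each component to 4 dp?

gyro term ω×Iω = (-0.0036, -0.1296, 0.0351)
(τ − ω×Iω)/I = (6.1800, 0.3973, -1.1793)

α = (6.1800, 0.3973, -1.1793)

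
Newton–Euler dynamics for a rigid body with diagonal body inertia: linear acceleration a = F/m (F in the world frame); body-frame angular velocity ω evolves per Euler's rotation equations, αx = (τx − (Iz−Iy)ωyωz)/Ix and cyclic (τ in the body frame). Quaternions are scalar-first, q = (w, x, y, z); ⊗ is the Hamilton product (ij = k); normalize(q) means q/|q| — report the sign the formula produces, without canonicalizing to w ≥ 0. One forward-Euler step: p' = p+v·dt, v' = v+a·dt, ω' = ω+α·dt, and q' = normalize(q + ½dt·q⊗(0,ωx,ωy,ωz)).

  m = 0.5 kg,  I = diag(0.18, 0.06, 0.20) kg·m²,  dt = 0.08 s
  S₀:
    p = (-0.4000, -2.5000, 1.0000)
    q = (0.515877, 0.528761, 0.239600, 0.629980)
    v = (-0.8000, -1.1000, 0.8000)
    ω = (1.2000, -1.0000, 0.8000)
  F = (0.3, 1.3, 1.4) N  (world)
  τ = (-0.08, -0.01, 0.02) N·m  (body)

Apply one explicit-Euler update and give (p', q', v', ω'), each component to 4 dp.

p' = (-0.4640, -2.5880, 1.0640)
q' = (0.4787, 0.5849, 0.2317, 0.6123)
v' = (-0.7520, -0.8920, 1.0240)
ω' = (1.2142, -0.9877, 0.7504)

p' = p + v·dt = (-0.4640, -2.5880, 1.0640)
v + (F/m)dt = (-0.7520, -0.8920, 1.0240)
precession coupling ω×(Iω) = (-0.1120, -0.0192, 0.1440)
α = I⁻¹(τ − ω×Iω) = (0.1778, 0.1533, -0.6200)
ω' = ω + α·dt = (1.2142, -0.9877, 0.7504)
2q̇ = q⊗(0,ω) = (-0.8988972, 1.4407124, -0.1829098, -0.4035794)
q' = normalize(q + ½dt·q⊗(0,ω)) = (0.4787, 0.5849, 0.2317, 0.6123)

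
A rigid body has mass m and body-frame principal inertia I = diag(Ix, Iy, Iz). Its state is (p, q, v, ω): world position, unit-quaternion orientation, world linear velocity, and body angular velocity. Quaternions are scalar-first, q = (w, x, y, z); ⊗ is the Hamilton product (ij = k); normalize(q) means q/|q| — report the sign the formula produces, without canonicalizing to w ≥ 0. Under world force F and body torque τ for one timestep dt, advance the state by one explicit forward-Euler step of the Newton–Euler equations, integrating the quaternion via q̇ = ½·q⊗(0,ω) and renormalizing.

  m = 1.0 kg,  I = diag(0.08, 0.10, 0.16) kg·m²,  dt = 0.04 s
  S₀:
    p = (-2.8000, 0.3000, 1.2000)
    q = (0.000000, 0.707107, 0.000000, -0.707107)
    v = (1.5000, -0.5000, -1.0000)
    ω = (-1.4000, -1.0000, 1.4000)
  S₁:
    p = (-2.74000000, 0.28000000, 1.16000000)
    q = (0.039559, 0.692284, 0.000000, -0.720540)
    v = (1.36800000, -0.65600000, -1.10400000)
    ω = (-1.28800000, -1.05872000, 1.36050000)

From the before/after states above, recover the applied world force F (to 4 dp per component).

v₁ − v₀ = (-0.13200000, -0.15600000, -0.10400000)
applied force F = (-3.3000, -3.9000, -2.6000)

F = (-3.3000, -3.9000, -2.6000)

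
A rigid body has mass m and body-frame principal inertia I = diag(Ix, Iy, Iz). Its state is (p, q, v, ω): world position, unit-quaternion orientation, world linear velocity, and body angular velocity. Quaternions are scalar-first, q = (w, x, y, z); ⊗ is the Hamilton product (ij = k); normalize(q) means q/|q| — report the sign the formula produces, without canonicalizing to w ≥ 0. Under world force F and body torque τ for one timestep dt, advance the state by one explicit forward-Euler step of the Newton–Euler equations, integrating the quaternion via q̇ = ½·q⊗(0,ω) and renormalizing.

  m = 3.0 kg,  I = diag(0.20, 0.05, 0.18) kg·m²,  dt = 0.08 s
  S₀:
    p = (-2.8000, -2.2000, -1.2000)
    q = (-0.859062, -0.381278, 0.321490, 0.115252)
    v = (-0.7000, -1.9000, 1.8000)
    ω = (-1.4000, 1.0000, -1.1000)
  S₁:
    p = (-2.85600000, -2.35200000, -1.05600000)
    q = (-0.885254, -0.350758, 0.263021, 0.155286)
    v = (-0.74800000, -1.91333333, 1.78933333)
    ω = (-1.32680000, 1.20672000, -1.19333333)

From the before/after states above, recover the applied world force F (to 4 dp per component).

velocity change Δv = (-0.04800000, -0.01333333, -0.01066667)
F = m·Δv/dt = (-1.8000, -0.5000, -0.4000)

F = (-1.8000, -0.5000, -0.4000)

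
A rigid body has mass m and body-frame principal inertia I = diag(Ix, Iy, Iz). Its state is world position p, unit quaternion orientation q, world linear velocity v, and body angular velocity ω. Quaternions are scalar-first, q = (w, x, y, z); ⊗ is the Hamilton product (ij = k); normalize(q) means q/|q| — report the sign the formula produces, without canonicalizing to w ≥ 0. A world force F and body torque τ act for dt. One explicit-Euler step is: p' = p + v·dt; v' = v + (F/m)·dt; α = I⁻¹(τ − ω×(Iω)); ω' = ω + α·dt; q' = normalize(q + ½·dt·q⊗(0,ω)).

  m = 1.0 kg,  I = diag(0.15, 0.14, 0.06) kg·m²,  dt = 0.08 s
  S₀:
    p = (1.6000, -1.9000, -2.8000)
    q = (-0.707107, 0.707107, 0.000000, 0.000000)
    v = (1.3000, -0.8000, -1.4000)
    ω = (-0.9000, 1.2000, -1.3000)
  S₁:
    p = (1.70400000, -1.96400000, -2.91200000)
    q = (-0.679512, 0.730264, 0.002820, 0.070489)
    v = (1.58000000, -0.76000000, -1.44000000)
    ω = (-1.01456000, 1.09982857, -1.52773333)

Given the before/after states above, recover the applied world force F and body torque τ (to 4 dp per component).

Δω = ω₁−ω₀ = (-0.11456000, -0.10017143, -0.22773333)
gyro term ω₀×Iω₀ = (0.1248, 0.1053, 0.0108)
applied torque τ = (-0.0900, -0.0700, -0.1600)
velocity change Δv = (0.28000000, 0.04000000, -0.04000000)
applied force F = (3.5000, 0.5000, -0.5000)

F = (3.5000, 0.5000, -0.5000)
τ = (-0.0900, -0.0700, -0.1600)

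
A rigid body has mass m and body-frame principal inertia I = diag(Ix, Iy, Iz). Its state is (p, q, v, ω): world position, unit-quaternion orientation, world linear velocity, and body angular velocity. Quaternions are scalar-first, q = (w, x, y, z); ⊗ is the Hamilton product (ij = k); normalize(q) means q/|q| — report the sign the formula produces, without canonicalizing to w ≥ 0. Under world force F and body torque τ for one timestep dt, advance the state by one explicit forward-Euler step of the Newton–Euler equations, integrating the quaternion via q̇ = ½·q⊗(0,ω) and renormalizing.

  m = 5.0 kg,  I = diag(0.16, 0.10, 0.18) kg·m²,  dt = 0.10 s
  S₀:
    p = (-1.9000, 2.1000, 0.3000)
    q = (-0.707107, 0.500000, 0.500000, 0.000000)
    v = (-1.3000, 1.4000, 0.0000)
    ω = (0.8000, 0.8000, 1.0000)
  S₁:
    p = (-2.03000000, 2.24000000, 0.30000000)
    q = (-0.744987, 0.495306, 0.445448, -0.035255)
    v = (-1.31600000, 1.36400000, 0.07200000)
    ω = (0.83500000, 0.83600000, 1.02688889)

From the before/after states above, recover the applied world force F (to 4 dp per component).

Δv = v₁−v₀ = (-0.01600000, -0.03600000, 0.07200000)
applied force F = (-0.8000, -1.8000, 3.6000)

F = (-0.8000, -1.8000, 3.6000)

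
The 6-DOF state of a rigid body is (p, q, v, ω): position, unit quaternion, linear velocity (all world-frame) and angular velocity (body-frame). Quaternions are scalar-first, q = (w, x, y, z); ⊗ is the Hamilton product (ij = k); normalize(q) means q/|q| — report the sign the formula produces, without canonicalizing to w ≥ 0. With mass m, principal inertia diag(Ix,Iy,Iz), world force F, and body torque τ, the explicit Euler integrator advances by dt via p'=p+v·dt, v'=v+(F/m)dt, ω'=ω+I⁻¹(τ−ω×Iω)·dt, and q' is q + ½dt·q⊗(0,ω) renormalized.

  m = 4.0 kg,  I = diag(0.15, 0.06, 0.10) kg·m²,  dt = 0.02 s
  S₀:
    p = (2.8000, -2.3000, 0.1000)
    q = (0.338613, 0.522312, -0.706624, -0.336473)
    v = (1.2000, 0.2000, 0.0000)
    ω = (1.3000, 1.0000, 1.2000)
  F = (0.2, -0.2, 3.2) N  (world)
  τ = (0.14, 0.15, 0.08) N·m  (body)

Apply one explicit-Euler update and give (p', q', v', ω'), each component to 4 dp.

p' = (2.8240, -2.2960, 0.1000)
q' = (0.3429, 0.5215, -0.7137, -0.3179)
v' = (1.2010, 0.1990, 0.0160)
ω' = (1.3123, 1.0240, 1.2394)

precession coupling ω×(Iω) = (0.0480, 0.0780, -0.1170)
(τ − ω×Iω)/I = (0.6133, 1.2000, 1.9700)
new body rate ω' = (1.3123, 1.0240, 1.2394)
q⊗(0,ω) = (0.4313860, -0.0712789, -0.7255763, 1.8472588)
q + ½dt·q⊗(0,ω), renormalized = (0.3429, 0.5215, -0.7137, -0.3179)
linear accel F/m = (0.0500, -0.0500, 0.8000)
p' = p + v·dt = (2.8240, -2.2960, 0.1000)
v + (F/m)dt = (1.2010, 0.1990, 0.0160)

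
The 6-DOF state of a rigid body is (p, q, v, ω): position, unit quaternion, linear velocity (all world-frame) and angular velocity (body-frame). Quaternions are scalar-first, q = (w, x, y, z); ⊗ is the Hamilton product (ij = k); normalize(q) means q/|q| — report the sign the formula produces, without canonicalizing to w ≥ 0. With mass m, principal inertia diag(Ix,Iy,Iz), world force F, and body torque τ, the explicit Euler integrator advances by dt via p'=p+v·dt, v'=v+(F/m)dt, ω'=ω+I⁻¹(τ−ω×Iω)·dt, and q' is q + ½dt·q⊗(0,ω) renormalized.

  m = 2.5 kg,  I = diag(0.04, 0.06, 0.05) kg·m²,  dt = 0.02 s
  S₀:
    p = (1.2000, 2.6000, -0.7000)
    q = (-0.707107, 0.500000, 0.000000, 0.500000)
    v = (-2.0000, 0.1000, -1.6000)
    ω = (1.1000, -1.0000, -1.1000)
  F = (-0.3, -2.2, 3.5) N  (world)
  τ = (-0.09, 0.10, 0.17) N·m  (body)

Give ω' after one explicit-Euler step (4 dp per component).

ω' = (1.0605, -0.9707, -1.0232)

ω×(Iω) gyroscopic = (-0.0110, 0.0121, -0.0220)
(τ − ω×Iω)/I = (-1.9750, 1.4650, 3.8400)
ω' = ω + α·dt = (1.0605, -0.9707, -1.0232)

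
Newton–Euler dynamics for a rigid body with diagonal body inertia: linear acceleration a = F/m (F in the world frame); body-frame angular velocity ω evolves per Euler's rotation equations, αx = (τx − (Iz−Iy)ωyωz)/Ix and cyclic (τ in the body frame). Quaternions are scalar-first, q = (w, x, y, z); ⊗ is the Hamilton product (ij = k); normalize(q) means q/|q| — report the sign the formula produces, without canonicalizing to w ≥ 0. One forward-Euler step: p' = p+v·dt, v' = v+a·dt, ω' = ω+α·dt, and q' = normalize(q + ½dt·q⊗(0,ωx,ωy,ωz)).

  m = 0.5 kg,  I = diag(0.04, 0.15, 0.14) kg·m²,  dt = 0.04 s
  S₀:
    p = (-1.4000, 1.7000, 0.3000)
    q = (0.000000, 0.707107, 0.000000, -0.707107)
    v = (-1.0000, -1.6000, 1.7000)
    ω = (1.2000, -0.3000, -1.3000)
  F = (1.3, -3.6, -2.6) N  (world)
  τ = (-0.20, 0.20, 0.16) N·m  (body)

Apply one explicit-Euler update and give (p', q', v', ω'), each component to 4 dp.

gyro term ω×Iω = (-0.0039, 0.1560, -0.0396)
(τ − ω×Iω)/I = (-4.9025, 0.2933, 1.4257)
new body rate ω' = (1.0039, -0.2883, -1.2430)
Hamilton product q⊗(0,ω) = (-1.7677675, -0.2121321, 0.0707107, -0.2121321)
q + ½dt·q⊗(0,ω), renormalized = (-0.0353, 0.7024, 0.0014, -0.7109)
p + v·dt = (-1.4400, 1.6360, 0.3680)
new velocity v' = (-0.8960, -1.8880, 1.4920)

p' = (-1.4400, 1.6360, 0.3680)
q' = (-0.0353, 0.7024, 0.0014, -0.7109)
v' = (-0.8960, -1.8880, 1.4920)
ω' = (1.0039, -0.2883, -1.2430)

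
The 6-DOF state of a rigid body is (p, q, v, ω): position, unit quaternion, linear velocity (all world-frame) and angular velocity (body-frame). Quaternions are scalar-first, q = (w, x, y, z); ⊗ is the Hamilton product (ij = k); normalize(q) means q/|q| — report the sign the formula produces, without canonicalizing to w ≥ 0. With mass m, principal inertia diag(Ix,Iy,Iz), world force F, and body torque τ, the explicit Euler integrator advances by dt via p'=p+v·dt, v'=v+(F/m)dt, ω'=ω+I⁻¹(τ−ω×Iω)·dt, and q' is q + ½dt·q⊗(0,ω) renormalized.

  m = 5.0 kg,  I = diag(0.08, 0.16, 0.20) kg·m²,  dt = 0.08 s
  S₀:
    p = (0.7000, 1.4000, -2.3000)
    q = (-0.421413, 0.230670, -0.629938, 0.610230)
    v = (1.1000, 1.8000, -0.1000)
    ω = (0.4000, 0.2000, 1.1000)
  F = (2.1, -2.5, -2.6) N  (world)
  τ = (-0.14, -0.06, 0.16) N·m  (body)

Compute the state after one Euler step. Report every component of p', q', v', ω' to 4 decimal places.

p' = (0.7880, 1.5440, -2.3080)
q' = (-0.4464, 0.1911, -0.6330, 0.6029)
v' = (1.1336, 1.7600, -0.1416)
ω' = (0.2512, 0.1964, 1.1614)

angular accel α = (-1.8600, -0.0450, 0.7680)
ω' = ω + α·dt = (0.2512, 0.1964, 1.1614)
q⊗(0,ω) = (-0.6375334, -0.9835430, -0.0939276, -0.1654451)
updated quaternion q' = (-0.4464, 0.1911, -0.6330, 0.6029)
p' = p + v·dt = (0.7880, 1.5440, -2.3080)
v + (F/m)dt = (1.1336, 1.7600, -0.1416)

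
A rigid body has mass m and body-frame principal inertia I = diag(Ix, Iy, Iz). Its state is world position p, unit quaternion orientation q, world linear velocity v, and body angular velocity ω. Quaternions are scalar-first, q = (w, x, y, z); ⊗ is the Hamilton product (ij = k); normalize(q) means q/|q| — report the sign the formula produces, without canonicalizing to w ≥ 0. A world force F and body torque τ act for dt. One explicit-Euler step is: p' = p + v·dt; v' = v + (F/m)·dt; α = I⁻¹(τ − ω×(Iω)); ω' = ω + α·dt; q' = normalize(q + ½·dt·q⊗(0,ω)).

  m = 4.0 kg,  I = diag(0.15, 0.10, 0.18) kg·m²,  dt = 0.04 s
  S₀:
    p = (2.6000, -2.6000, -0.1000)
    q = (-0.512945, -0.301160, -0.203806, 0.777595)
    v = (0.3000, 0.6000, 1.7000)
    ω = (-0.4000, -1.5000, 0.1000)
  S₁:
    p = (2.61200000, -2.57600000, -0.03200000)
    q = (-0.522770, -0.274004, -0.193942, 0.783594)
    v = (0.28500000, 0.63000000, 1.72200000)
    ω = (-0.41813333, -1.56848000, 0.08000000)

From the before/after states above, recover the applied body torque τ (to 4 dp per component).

τ = (-0.0800, -0.1700, -0.1200)

Δω = ω₁−ω₀ = (-0.01813333, -0.06848000, -0.02000000)
I·α + gyro = (-0.0800, -0.1700, -0.1200)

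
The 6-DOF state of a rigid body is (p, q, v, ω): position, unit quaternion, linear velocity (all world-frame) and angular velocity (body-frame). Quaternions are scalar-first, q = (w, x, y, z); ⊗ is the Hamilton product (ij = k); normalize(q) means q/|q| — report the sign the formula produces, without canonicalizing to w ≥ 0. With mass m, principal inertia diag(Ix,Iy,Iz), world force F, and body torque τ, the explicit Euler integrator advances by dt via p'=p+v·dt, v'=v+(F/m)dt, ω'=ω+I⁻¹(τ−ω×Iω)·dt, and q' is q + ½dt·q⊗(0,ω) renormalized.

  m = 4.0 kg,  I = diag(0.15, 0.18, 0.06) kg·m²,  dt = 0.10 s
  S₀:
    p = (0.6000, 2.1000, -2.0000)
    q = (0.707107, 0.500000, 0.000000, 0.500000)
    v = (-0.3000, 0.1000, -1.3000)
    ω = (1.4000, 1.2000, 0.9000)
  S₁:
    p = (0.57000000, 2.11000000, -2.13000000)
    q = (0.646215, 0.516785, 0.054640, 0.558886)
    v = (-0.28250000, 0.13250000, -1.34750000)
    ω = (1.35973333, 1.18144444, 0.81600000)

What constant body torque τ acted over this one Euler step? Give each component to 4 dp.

rate change Δω = (-0.04026667, -0.01855556, -0.08400000)
gyro term ω₀×Iω₀ = (-0.1296, 0.1134, 0.0504)
applied torque τ = (-0.1900, 0.0800, 0.0000)

τ = (-0.1900, 0.0800, 0.0000)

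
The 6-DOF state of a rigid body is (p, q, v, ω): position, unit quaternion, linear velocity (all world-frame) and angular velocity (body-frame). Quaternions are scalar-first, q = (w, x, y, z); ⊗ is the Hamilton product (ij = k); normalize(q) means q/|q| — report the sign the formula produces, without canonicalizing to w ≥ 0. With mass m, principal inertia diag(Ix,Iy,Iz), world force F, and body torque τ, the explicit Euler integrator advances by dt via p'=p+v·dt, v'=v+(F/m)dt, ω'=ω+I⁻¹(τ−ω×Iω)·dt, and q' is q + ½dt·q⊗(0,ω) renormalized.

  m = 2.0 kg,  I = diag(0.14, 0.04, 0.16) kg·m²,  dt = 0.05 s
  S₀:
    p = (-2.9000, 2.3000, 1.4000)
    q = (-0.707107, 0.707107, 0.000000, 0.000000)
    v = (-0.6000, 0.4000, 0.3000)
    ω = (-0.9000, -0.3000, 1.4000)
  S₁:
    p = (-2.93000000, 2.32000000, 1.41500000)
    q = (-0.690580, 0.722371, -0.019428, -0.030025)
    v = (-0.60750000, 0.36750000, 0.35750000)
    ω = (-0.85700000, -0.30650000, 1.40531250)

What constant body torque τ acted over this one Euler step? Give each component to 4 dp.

τ = (0.0700, 0.0200, -0.0100)

Δω = ω₁−ω₀ = (0.04300000, -0.00650000, 0.00531250)
τ = I·(Δω/dt) + ω₀×(Iω₀) = (0.0700, 0.0200, -0.0100)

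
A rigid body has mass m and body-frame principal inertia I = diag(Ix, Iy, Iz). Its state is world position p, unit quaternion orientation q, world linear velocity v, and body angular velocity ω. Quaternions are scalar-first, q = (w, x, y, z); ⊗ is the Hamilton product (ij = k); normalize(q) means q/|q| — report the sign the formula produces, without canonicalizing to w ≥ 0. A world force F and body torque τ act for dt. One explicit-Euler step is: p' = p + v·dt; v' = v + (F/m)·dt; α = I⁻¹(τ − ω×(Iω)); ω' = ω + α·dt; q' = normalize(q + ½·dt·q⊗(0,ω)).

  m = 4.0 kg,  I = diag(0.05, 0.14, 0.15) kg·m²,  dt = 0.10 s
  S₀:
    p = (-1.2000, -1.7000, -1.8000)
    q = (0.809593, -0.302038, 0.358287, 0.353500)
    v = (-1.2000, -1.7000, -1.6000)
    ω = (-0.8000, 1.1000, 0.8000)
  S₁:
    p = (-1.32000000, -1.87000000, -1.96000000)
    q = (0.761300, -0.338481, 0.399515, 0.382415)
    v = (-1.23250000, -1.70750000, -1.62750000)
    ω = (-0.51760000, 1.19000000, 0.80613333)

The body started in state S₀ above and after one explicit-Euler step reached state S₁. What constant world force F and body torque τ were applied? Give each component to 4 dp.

F = (-1.3000, -0.3000, -1.1000)
τ = (0.1500, 0.1900, -0.0700)

rate change Δω = (0.28240000, 0.09000000, 0.00613333)
I·α + gyro = (0.1500, 0.1900, -0.0700)
v₁ − v₀ = (-0.03250000, -0.00750000, -0.02750000)
F = m·Δv/dt = (-1.3000, -0.3000, -1.1000)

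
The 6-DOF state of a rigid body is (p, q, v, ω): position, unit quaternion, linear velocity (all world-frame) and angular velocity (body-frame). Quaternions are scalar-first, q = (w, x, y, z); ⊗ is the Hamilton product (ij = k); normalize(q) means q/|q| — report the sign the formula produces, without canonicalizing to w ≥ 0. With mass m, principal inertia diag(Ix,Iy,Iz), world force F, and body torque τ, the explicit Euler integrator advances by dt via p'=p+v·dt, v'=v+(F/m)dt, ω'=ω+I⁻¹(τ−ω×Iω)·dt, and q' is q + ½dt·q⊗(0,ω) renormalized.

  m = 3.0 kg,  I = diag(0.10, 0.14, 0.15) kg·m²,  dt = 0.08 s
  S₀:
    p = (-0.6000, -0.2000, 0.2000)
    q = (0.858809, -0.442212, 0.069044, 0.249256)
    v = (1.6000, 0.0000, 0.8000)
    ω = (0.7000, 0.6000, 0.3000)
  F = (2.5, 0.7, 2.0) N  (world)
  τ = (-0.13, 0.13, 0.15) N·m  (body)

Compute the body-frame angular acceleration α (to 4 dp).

ω×(Iω) gyroscopic = (0.0018, -0.0105, 0.0168)
angular accel α = (-1.3180, 1.0036, 0.8880)

α = (-1.3180, 1.0036, 0.8880)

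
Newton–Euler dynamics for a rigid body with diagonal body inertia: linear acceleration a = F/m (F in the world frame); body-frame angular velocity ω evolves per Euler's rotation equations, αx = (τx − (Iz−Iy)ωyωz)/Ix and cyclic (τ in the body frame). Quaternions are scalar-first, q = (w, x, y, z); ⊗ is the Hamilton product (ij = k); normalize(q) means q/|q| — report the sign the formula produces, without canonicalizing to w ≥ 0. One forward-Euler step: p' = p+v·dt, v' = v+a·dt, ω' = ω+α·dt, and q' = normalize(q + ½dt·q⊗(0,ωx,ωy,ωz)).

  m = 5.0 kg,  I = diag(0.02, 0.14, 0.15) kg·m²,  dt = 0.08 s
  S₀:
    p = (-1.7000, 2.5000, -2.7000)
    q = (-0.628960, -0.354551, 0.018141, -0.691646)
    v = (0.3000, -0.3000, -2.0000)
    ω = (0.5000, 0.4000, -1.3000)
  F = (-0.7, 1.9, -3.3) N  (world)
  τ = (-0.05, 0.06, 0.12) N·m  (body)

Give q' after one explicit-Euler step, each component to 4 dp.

Hamilton product q⊗(0,ω) = (-0.7291207, -0.0614049, -1.0583233, 0.6667571)
q + ½dt·q⊗(0,ω), renormalized = (-0.6570, -0.3564, -0.0242, -0.6639)

q' = (-0.6570, -0.3564, -0.0242, -0.6639)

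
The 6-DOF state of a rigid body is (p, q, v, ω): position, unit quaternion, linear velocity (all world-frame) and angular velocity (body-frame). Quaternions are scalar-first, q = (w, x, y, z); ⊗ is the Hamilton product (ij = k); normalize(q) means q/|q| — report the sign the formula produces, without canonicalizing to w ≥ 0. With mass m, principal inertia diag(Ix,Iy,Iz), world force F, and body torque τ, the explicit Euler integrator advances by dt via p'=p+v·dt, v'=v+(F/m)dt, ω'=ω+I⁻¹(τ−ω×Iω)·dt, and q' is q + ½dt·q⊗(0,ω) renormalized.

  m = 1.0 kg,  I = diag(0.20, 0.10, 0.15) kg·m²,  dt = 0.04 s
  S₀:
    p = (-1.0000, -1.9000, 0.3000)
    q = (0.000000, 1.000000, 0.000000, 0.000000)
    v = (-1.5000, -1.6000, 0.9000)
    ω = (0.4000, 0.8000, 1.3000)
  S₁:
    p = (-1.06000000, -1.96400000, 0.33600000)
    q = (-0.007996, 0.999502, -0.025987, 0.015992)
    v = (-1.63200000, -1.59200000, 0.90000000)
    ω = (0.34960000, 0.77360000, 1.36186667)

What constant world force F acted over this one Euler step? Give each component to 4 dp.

F = (-3.3000, 0.2000, 0.0000)

velocity change Δv = (-0.13200000, 0.00800000, 0.00000000)
applied force F = (-3.3000, 0.2000, 0.0000)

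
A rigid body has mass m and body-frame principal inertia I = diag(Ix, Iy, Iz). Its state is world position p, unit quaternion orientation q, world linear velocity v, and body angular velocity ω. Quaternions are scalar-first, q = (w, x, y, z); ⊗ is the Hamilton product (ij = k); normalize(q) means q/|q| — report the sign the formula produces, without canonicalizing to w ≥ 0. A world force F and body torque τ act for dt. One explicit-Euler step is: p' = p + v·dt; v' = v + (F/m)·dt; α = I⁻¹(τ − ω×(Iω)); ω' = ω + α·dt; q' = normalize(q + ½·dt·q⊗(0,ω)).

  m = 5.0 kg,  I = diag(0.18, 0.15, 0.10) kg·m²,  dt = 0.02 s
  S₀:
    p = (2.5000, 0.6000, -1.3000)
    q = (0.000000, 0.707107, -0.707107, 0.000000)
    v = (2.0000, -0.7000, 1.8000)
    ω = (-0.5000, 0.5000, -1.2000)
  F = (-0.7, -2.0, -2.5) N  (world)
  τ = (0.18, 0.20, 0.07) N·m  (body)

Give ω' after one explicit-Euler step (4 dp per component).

ω' = (-0.4833, 0.5203, -1.1875)

ω×(Iω) gyroscopic = (0.0300, 0.0480, 0.0075)
α = I⁻¹(τ − ω×Iω) = (0.8333, 1.0133, 0.6250)
ω + α·dt = (-0.4833, 0.5203, -1.1875)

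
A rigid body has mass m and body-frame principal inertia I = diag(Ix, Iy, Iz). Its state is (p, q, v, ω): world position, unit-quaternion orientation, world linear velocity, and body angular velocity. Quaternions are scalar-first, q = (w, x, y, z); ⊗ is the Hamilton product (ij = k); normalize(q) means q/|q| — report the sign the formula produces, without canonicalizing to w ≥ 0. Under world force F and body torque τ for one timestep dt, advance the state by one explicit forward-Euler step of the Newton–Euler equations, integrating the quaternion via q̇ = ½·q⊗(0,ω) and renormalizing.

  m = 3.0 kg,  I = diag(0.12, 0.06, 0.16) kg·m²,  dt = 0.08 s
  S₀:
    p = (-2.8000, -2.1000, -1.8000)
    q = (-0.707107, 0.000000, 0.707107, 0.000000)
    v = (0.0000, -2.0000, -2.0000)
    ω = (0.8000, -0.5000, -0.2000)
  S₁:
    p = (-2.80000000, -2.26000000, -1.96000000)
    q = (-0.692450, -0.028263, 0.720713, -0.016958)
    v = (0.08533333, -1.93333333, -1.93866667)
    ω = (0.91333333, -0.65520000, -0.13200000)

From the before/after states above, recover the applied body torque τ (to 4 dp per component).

ω₁ − ω₀ = (0.11333333, -0.15520000, 0.06800000)
τ = I·(Δω/dt) + ω₀×(Iω₀) = (0.1800, -0.1100, 0.1600)

τ = (0.1800, -0.1100, 0.1600)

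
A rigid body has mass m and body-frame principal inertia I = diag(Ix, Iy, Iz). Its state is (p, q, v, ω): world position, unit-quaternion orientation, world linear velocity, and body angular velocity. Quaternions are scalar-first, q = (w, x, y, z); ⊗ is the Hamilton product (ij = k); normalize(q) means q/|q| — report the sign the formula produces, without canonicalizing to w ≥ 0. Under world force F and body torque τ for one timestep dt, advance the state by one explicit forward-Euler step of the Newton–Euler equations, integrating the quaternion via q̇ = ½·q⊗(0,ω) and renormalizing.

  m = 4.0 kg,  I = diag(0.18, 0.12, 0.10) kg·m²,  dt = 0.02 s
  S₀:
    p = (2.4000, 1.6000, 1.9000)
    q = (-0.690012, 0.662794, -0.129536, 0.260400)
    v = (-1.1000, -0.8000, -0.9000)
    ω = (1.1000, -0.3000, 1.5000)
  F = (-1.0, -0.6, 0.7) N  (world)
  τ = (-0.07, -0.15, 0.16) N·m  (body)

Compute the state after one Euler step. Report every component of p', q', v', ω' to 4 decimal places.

p' = (2.3780, 1.5840, 1.8820)
q' = (-0.7015, 0.6539, -0.1345, 0.2494)
v' = (-1.1050, -0.8030, -0.8965)
ω' = (1.0912, -0.3470, 1.5280)

precession coupling ω×(Iω) = (0.0090, 0.1320, 0.0198)
α = I⁻¹(τ − ω×Iω) = (-0.4389, -2.3500, 1.4020)
new body rate ω' = (1.0912, -0.3470, 1.5280)
q⊗(0,ω) = (-1.1585342, -0.8751972, -0.5007474, -1.0913666)
q' = normalize(q + ½dt·q⊗(0,ω)) = (-0.7015, 0.6539, -0.1345, 0.2494)
p + v·dt = (2.3780, 1.5840, 1.8820)
v' = v + a·dt = (-1.1050, -0.8030, -0.8965)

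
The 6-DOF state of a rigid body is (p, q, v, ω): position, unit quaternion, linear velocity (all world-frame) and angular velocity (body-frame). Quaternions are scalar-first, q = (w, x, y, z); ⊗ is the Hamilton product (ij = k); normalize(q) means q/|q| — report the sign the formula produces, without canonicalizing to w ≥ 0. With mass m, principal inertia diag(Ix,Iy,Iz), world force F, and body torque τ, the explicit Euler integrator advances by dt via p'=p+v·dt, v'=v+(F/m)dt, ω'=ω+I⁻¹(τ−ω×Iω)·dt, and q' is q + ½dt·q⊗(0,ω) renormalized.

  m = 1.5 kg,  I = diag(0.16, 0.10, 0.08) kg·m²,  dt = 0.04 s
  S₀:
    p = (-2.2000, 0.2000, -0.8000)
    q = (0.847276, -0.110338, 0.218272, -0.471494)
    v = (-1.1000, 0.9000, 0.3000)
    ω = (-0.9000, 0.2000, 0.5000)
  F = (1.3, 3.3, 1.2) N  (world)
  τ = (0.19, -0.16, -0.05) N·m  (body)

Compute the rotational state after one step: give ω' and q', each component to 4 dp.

ω' = (-0.8520, 0.1504, 0.4696)
q' = (0.8489, -0.1215, 0.2312, -0.4594)

α = I⁻¹(τ − ω×Iω) = (1.2000, -1.2400, -0.7600)
ω' = ω + α·dt = (-0.8520, 0.1504, 0.4696)
q⊗(0,ω) = (0.0927884, -0.5591136, 0.6489688, 0.5980152)
updated quaternion q' = (0.8489, -0.1215, 0.2312, -0.4594)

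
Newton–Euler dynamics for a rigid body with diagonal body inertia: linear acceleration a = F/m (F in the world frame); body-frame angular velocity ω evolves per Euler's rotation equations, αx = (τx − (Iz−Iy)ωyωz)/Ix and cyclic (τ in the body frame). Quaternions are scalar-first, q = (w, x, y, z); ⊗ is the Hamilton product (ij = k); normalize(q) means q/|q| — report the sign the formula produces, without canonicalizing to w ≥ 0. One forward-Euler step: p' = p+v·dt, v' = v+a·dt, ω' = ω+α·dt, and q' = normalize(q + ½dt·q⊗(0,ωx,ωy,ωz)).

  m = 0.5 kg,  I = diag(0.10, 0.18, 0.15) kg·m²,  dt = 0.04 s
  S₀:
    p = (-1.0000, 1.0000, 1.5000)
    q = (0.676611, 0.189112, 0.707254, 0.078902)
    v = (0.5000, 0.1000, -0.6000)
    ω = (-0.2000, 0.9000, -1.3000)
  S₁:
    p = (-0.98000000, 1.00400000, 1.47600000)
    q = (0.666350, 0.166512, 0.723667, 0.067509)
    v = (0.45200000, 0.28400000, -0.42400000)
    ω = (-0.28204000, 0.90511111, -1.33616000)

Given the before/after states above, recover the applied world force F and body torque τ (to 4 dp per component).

Δω = ω₁−ω₀ = (-0.08204000, 0.00511111, -0.03616000)
gyro term ω₀×Iω₀ = (0.0351, -0.0130, -0.0144)
applied torque τ = (-0.1700, 0.0100, -0.1500)
v₁ − v₀ = (-0.04800000, 0.18400000, 0.17600000)
m·(v₁−v₀)/dt = (-0.6000, 2.3000, 2.2000)

F = (-0.6000, 2.3000, 2.2000)
τ = (-0.1700, 0.0100, -0.1500)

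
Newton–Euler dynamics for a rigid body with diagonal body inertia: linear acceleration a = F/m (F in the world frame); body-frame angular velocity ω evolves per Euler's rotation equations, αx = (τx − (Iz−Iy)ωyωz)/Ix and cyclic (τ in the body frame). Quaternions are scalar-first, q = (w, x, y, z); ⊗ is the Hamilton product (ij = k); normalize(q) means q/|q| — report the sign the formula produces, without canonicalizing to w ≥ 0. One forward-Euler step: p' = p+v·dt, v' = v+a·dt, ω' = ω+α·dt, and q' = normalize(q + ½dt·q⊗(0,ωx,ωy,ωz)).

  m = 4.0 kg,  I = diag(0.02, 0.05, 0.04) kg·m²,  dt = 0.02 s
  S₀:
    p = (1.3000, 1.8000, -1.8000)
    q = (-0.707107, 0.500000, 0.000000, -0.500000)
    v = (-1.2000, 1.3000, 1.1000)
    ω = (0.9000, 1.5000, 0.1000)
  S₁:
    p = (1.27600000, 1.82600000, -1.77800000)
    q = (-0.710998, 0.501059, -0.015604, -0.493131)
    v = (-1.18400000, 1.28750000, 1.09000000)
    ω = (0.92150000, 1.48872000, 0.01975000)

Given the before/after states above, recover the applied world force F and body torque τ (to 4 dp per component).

rate change Δω = (0.02150000, -0.01128000, -0.08025000)
τ = I·(Δω/dt) + ω₀×(Iω₀) = (0.0200, -0.0300, -0.1200)
Δv = v₁−v₀ = (0.01600000, -0.01250000, -0.01000000)
applied force F = (3.2000, -2.5000, -2.0000)

F = (3.2000, -2.5000, -2.0000)
τ = (0.0200, -0.0300, -0.1200)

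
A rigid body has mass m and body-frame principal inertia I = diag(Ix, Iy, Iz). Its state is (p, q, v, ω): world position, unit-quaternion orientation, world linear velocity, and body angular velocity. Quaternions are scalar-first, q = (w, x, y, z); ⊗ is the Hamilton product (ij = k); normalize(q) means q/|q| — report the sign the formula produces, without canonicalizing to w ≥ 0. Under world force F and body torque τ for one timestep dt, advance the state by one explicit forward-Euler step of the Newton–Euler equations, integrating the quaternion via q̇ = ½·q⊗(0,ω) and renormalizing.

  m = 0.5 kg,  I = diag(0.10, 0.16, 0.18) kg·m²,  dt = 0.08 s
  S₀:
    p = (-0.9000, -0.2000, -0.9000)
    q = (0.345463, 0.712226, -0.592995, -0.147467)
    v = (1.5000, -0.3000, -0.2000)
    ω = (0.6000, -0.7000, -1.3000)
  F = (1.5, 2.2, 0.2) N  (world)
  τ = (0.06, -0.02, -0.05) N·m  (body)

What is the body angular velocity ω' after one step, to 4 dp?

precession coupling ω×(Iω) = (0.0182, 0.0624, -0.0252)
(τ − ω×Iω)/I = (0.4180, -0.5150, -0.1378)
ω + α·dt = (0.6334, -0.7412, -1.3110)

ω' = (0.6334, -0.7412, -1.3110)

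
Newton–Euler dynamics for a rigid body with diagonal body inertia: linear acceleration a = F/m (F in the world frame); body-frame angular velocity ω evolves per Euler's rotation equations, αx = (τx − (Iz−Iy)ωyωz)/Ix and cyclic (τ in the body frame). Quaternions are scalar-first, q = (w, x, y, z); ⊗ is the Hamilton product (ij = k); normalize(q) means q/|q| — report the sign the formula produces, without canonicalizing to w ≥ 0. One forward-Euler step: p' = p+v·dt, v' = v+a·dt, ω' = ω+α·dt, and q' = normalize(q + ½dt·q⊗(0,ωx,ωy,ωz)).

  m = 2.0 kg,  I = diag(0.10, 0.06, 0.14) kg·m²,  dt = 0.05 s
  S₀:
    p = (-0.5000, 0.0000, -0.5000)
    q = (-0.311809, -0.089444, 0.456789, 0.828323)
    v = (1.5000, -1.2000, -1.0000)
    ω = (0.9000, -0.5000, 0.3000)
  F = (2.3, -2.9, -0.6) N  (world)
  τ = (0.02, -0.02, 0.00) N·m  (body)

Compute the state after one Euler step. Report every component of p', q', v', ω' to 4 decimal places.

(τ − ω×Iω)/I = (0.3200, -0.1533, -0.1286)
ω + α·dt = (0.9160, -0.5077, 0.2936)
2q̇ = q⊗(0,ω) = (0.0603972, 0.2705701, 0.9282284, -0.4599308)
q' = normalize(q + ½dt·q⊗(0,ω)) = (-0.3102, -0.0827, 0.4798, 0.8165)
a = (1.1500, -1.4500, -0.3000)
p + v·dt = (-0.4250, -0.0600, -0.5500)
v' = v + a·dt = (1.5575, -1.2725, -1.0150)

p' = (-0.4250, -0.0600, -0.5500)
q' = (-0.3102, -0.0827, 0.4798, 0.8165)
v' = (1.5575, -1.2725, -1.0150)
ω' = (0.9160, -0.5077, 0.2936)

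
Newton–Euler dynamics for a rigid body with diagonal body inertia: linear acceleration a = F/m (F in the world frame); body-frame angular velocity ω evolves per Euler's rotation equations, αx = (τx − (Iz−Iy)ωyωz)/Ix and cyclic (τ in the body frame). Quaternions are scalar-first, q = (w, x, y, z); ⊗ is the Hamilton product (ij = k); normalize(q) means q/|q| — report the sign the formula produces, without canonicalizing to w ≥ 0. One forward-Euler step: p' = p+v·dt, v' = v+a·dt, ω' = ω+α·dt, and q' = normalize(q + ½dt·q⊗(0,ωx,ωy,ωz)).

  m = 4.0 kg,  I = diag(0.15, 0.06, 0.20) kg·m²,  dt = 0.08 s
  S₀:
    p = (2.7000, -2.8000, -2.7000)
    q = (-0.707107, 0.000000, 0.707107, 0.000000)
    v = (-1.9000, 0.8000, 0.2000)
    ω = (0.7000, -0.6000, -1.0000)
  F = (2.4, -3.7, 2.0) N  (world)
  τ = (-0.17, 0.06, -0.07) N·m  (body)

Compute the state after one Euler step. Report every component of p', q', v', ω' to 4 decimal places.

p' = (2.5480, -2.7360, -2.6840)
q' = (-0.6891, -0.0480, 0.7230, 0.0085)
v' = (-1.8520, 0.7260, 0.2400)
ω' = (0.5645, -0.5667, -1.0431)

new position p' = (2.5480, -2.7360, -2.6840)
v + (F/m)dt = (-1.8520, 0.7260, 0.2400)
precession coupling ω×(Iω) = (0.0840, 0.0350, 0.0378)
α = I⁻¹(τ − ω×Iω) = (-1.6933, 0.4167, -0.5390)
ω + α·dt = (0.5645, -0.5667, -1.0431)
Hamilton product q⊗(0,ω) = (0.4242642, -1.2020819, 0.4242642, 0.2121321)
q' = normalize(q + ½dt·q⊗(0,ω)) = (-0.6891, -0.0480, 0.7230, 0.0085)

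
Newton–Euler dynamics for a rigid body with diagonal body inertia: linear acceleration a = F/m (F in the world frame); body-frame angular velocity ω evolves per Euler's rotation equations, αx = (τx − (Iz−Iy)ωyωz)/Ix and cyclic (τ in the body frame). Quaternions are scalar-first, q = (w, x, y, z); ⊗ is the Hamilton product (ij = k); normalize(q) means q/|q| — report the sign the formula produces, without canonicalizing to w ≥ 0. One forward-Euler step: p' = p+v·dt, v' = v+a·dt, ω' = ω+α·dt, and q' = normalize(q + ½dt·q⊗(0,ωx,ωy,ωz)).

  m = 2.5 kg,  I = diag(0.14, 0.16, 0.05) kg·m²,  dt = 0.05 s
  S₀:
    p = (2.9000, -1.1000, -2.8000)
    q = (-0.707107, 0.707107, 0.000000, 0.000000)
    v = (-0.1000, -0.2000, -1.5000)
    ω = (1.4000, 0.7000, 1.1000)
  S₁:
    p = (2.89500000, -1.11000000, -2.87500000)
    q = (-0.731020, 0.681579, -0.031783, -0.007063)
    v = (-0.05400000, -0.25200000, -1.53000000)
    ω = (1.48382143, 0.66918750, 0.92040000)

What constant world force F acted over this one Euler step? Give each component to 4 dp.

velocity change Δv = (0.04600000, -0.05200000, -0.03000000)
F = m·Δv/dt = (2.3000, -2.6000, -1.5000)

F = (2.3000, -2.6000, -1.5000)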